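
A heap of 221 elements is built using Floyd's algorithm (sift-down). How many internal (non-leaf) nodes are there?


Leaf nodes occupy roughly half the array.
Sift-down is called for each internal node, starting from the last one.
Internal nodes = floor(n/2) = floor(221/2) = 110


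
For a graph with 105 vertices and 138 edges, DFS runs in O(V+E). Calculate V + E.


A full DFS traversal visits each vertex once and examines each edge once.
V = 105
E = 138
Sum = 105 + 138 = 243


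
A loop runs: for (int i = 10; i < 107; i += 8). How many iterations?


Loop starts at i = 10, increments by 8, stops when i >= 107.
Number of iterations = ceil((107 - 10) / 8)
= ceil(97 / 8)
= 13


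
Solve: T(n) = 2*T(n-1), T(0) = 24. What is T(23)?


Unrolling:
T(23) = 2*T(22) = 2^2*T(21) = ... = 2^23*T(0)
= 2^23 * 24
= 8388608 * 24 = 201326592


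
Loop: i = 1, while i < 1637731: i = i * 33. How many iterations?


i multiplies by 33 each step:
i = 1 -> 33 -> 1089 -> 35937 -> 1185921 -> 39135393 (stop)
Iterations = ceil(log_33(1637731)) = 5


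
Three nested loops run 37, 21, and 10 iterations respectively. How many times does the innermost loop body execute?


Loop 1 (outermost): 37 iterations
Loop 2 (middle): 21 iterations per outer
Loop 3 (innermost): 10 iterations per middle
Total = 37 * 21 * 10 = 7770


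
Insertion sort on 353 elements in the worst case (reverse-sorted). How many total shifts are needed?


In the worst case (reverse-sorted), each element shifts past all previous:
  Element 1: 1 shifts
  Element 2: 2 shifts
  Element 3: 3 shifts
  Element 4: 4 shifts
  Element 5: 5 shifts
  ...
  Element 352: 352 shifts
Total = 1 + 2 + ... + 352
= 353*(353-1)/2 = 62128


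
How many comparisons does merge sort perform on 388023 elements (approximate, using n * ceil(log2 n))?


Recursion depth: ceil(log2(388023)) = 19
Each recursion level merges n = 388023 elements
Total = 388023 * 19 = 7372437


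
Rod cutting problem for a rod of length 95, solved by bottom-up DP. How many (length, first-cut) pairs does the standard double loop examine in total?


For each subproblem length i = 1..95, the inner loop considers i possible first cuts.
Total = 1 + 2 + ... + 95
= 95*(95+1)/2
= 95*96/2 = 4560


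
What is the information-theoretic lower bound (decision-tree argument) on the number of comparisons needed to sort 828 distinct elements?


A binary decision tree of height h has at most 2^h leaves and needs at least n! of them, so h >= ceil(log2(n!)).
828! is far too large to multiply out, so use Stirling's series:
  ln(n!) ~ n ln n - n + (1/2) ln(2 pi n) + 1/(12n)  (error below 1/(360 n^3), negligible here)
  ln(828) = 6.7190132
  n ln n = 828 * 6.7190132 = 5563.3429
  (1/2) ln(2 pi * 828) = (1/2) ln(5202.4774) = 4.2784
  1/(12*828) = 0.0001
  ln(828!) ~ 5563.3429 - 828 + 4.2784 + 0.0001 = 4739.6214
Convert to base 2: log2(828!) = 4739.6214 / ln 2 = 4739.6214 / 0.69314718 = 6837.8283
ceil(6837.8283) = 6838


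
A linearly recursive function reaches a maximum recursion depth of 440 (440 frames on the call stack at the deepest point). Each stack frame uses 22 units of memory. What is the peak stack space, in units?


Maximum recursion depth = 440 frames
Memory per frame = 22 units
Total stack space = depth * frame_size
= 440 * 22 = 9680


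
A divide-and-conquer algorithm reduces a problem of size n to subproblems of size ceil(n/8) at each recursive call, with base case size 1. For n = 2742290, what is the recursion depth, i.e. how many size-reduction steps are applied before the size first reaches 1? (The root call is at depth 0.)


Each step divides the size by 8 (rounding up); after k steps the size is ceil(n/8^k), which equals 1 exactly when 8^k >= n.
So the depth is the smallest k with 8^k >= 2742290, i.e. ceil(log_8(2742290)).
8^7 = 2097152 < 2742290 <= 16777216 = 8^8
Recursion depth = 8


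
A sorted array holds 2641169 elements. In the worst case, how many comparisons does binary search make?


Halving sequence: 2641169 -> 1320584 -> 660292 -> 330146 -> 165073 -> 82536 -> 41268 -> 20634 -> 10317 -> 5158 -> 2579 -> 1289 -> 644 -> 322 -> 161 -> 80 -> 40 -> 20 -> 10 -> 5 -> 2 -> 1
Number of halvings = 21
Max comparisons = 21 + 1 = 22


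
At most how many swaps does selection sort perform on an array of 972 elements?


Each of the 971 passes places one element in its final position.
Pass 1: swap minimum into position 0
Pass 2: swap minimum of remaining into position 1
...
Pass 971: last two elements, one swap
Maximum swaps = 972 - 1 = 971


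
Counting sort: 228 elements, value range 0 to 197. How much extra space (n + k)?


n = 228 (output array)
k = 198 (count array for 198 distinct values)
Extra space = 228 + 198 = 426


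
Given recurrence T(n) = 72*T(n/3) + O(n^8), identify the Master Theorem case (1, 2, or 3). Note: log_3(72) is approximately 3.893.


Master Theorem parameters: a=72, b=3, c=8
log_b(a) = 3.893
Compare b^c with a: 3^8 = 6561 > 72, so c > log_b(a).
Comparing c=8 vs log_b(a)=3.893:
8 > 3.893 => Case 3
Result: T(n) = O(n^8)
Master Theorem case = 3


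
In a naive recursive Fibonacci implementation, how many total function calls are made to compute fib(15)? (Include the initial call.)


Let C(m) = total calls to evaluate fib(m). Then C(0)=C(1)=1, and
C(m) = 1 + C(m-1) + C(m-2) for m >= 2.
Build the table (each entry = 1 + previous two):
  C(0) = 1
  C(1) = 1
  C(2) = 1 + 1 + 1 = 3
  C(3) = 1 + 3 + 1 = 5
  C(4) = 1 + 5 + 3 = 9
  C(5) = 1 + 9 + 5 = 15
  C(6) = 1 + 15 + 9 = 25
  C(7) = 1 + 25 + 15 = 41
  C(8) = 1 + 41 + 25 = 67
  C(9) = 1 + 67 + 41 = 109
  C(10) = 1 + 109 + 67 = 177
  C(11) = 1 + 177 + 109 = 287
  C(12) = 1 + 287 + 177 = 465
  C(13) = 1 + 465 + 287 = 753
  C(14) = 1 + 753 + 465 = 1219
  C(15) = 1 + 1219 + 753 = 1973
Total calls for fib(15) = 1973


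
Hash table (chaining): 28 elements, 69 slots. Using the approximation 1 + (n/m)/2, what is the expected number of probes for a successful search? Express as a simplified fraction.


Computing expected probes:
alpha = 28/69
= 1 + alpha/2
= 1 + 28/(2*69)
= (2*69 + 28) / (2*69)
= 166/138 = 83/69


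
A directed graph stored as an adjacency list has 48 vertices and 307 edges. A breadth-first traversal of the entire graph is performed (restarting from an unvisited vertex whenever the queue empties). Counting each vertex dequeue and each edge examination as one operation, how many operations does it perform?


A full BFS traversal dequeues each vertex once and examines each edge once.
Vertex visits: 48
Edge visits: 307
V + E = 48 + 307 = 355


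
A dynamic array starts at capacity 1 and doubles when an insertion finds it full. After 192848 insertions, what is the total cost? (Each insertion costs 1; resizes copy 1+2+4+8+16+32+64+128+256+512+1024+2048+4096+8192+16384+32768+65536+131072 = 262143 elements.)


Insertion cost: 192848 (one per element)
Resizes occur just before inserting elements 2, 3, 5, 9, ...
Elements copied at each resize: 1 + 2 + 4 + 8 + 16 + 32 + 64 + 128 + 256 + 512 + 1024 + 2048 + 4096 + 8192 + 16384 + 32768 + 65536 + 131072
Sum of copies = 262143 (geometric series: 2^k - 1)
Total = 192848 + 262143 = 454991


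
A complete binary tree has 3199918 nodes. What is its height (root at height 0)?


In a complete binary tree, level k holds nodes 2^k .. 2^(k+1)-1 (1-indexed).
Height = floor(log2(n)) = floor(log2(3199918)) = 21
Check: 2^21 = 2097152 <= 3199918 < 4194304 = 2^22


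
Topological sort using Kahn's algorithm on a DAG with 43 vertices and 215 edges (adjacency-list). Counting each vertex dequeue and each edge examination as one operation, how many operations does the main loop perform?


Kahn's algorithm:
  1. Compute in-degrees: O(V + E)
  2. Process queue: each vertex dequeued once (O(V))
     each edge examined once (O(E))
Total = V + E = 43 + 215 = 258


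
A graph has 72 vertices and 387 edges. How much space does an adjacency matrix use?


Adjacency matrix: V x V grid of entries
Space = V^2 = 72^2 = 72 * 72 = 5184


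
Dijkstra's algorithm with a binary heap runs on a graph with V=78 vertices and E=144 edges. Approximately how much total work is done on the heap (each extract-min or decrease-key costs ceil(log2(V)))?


Dijkstra with a binary heap: each vertex is extracted once, each edge may relax once.
Each heap operation costs O(log V).
V + E = 78 + 144 = 222
ceil(log2(78)) = 7 (since 2^6 = 64 < 78 <= 128 = 2^7)
Total heap work = (V+E) * ceil(log2(V)) = 222 * 7 = 1554


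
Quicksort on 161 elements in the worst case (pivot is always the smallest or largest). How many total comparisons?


In the worst case, each partition step picks the worst pivot:
  Partition 1: 160 comparisons (n-1 elements to compare)
  Partition 2: 159 comparisons
  Partition 3: 158 comparisons
  Partition 4: 157 comparisons
  Partition 5: 156 comparisons
  ...
  Last partition: 0 comparisons
Total = (n-1) + (n-2) + ... + 1 + 0 = n*(n-1)/2
= 161*160/2 = 12880


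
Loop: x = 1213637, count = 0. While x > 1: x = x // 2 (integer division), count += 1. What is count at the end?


The variable x halves each step:
x = 1213637 -> 606818 -> 303409 -> 151704 -> 75852 -> 37926 -> 18963 -> 9481 -> 4740 -> 2370 -> 1185 -> 592 -> 296 -> 148 -> 74 -> 37 -> 18 -> 9 -> 4 -> 2 -> 1
Number of halvings = floor(log2(1213637)) = 20


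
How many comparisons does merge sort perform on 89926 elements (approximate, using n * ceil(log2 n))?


Recursion depth: ceil(log2(89926)) = 17
Each recursion level merges n = 89926 elements
Total = 89926 * 17 = 1528742


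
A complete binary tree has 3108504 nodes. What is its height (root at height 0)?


In a complete binary tree, level k holds nodes 2^k .. 2^(k+1)-1 (1-indexed).
Height = floor(log2(n)) = floor(log2(3108504)) = 21
Check: 2^21 = 2097152 <= 3108504 < 4194304 = 2^22


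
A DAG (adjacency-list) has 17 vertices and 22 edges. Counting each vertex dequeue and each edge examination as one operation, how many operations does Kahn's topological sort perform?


V = 17 (vertex processing)
E = 22 (edge processing)
V + E = 17 + 22 = 39


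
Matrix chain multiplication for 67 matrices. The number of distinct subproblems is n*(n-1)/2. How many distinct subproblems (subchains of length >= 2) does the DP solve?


Subproblems are indexed by (i, j) where i < j.
Number of such pairs = n*(n-1)/2
= 67 * 66 / 2
= 2211


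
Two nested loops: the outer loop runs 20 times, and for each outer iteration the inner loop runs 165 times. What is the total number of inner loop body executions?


Outer loop: 20 iterations
Inner loop: 165 iterations per outer iteration
Total = 20 * 165 = 3300


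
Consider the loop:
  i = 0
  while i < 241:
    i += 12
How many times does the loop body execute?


Starting at i = 0, each iteration adds 12.
Iterations until i >= 241:
  Iteration 1: i = 0 -> i = 12
  Iteration 2: i = 12 -> i = 24
  Iteration 3: i = 24 -> i = 36
  Iteration 4: i = 36 -> i = 48
  Iteration 5: i = 48 -> i = 60
  Iteration 6: i = 60 -> i = 72
  Iteration 7: i = 72 -> i = 84
  Iteration 8: i = 84 -> i = 96
  ... continuing ...
Total iterations = ceil(241/12) = 21


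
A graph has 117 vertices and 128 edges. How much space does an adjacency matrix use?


Adjacency matrix: V x V grid of entries
Space = V^2 = 117^2 = 117 * 117 = 13689


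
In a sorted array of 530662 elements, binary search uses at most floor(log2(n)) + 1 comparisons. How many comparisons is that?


Halving sequence: 530662 -> 265331 -> 132665 -> 66332 -> 33166 -> 16583 -> 8291 -> 4145 -> 2072 -> 1036 -> 518 -> 259 -> 129 -> 64 -> 32 -> 16 -> 8 -> 4 -> 2 -> 1
Number of halvings = 19
Max comparisons = 19 + 1 = 20


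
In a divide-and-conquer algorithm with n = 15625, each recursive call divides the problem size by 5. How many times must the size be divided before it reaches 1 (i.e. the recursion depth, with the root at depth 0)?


Number of divisions = log_5(15625)
Sizes: 15625 -> 3125 -> 625 -> 125 -> 25 -> 5 -> 1 (6 divisions)
Recursion depth = 6


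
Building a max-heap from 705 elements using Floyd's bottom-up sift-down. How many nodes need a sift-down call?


In a heap of 705 elements (0-indexed array):
  Last element index: 704
  Parent of last element: floor((704 - 1) / 2) = 351
  Internal nodes: indices 0 to 351
  Count = floor(705/2) = 352


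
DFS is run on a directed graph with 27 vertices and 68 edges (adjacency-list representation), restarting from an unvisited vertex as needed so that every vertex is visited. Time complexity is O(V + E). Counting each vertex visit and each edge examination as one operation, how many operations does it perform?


A full DFS traversal processes each vertex exactly once (push/pop on stack).
Each directed edge is examined once.
V = 27, E = 68
V + E = 95


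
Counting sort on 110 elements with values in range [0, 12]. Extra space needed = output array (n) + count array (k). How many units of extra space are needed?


Output array size: 110 (to store sorted result)
Count array size: 13 (one slot per possible value, range 0 to 12)
Total extra space = 110 + 13 = 123


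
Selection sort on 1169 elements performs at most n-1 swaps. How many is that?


Each of the 1168 passes places one element in its final position.
Pass 1: swap minimum into position 0
Pass 2: swap minimum of remaining into position 1
...
Pass 1168: last two elements, one swap
Maximum swaps = 1169 - 1 = 1168


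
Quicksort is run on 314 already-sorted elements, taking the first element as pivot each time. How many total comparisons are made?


Sum of comparisons per partition:
313 + 312 + ... + 1 + 0
= 314 * (314 - 1) / 2
= 314 * 313 / 2
= 49141


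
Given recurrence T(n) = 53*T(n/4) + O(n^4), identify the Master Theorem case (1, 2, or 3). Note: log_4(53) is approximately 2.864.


Master Theorem parameters: a=53, b=4, c=4
log_b(a) = 2.864
Compare b^c with a: 4^4 = 256 > 53, so c > log_b(a).
Comparing c=4 vs log_b(a)=2.864:
4 > 2.864 => Case 3
Result: T(n) = O(n^4)
Master Theorem case = 3


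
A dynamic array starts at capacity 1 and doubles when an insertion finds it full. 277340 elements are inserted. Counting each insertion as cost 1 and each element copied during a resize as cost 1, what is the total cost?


n = 277340
Insertion costs: 277340
Resizes copy 1, 2, 4, ... up to the largest power of 2 that is <= n-1 = 277339, i.e. 262144.
Copy costs = 1 + 2 + 4 + 8 + 16 + 32 + 64 + 128 + 256 + 512 + 1024 + 2048 + 4096 + 8192 + 16384 + 32768 + 65536 + 131072 + 262144 = 524287
Total = 277340 + 524287 = 801627


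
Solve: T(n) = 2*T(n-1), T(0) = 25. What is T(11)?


Unrolling:
T(11) = 2*T(10) = 2^2*T(9) = ... = 2^11*T(0)
= 2^11 * 25
= 2048 * 25 = 51200


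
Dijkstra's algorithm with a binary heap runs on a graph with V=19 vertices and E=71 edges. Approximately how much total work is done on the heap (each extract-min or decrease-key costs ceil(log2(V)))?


Dijkstra with a binary heap: each vertex is extracted once, each edge may relax once.
Each heap operation costs O(log V).
V + E = 19 + 71 = 90
ceil(log2(19)) = 5 (since 2^4 = 16 < 19 <= 32 = 2^5)
Total heap work = (V+E) * ceil(log2(V)) = 90 * 5 = 450


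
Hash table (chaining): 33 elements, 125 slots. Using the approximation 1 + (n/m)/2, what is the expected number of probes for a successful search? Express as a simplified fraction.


Computing expected probes:
alpha = 33/125
= 1 + alpha/2
= 1 + 33/(2*125)
= (2*125 + 33) / (2*125)
= 283/250


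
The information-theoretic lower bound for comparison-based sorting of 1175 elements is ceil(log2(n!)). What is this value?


A binary decision tree of height h has at most 2^h leaves and needs at least n! of them, so h >= ceil(log2(n!)).
1175! is far too large to multiply out, so use Stirling's series:
  ln(n!) ~ n ln n - n + (1/2) ln(2 pi n) + 1/(12n)  (error below 1/(360 n^3), negligible here)
  ln(1175) = 7.0690234
  n ln n = 1175 * 7.0690234 = 8306.1025
  (1/2) ln(2 pi * 1175) = (1/2) ln(7382.7427) = 4.4535
  1/(12*1175) = 0.0001
  ln(1175!) ~ 8306.1025 - 1175 + 4.4535 + 0.0001 = 7135.5561
Convert to base 2: log2(1175!) = 7135.5561 / ln 2 = 7135.5561 / 0.69314718 = 10294.4314
ceil(10294.4314) = 10295


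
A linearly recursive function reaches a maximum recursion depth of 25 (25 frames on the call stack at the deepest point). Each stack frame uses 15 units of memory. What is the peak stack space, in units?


Maximum recursion depth = 25 frames
Memory per frame = 15 units
Total stack space = depth * frame_size
= 25 * 15 = 375


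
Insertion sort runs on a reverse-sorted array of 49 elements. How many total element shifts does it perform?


Sum of shifts = 1 + 2 + 3 + ... + 48
= 49 * 48 / 2
= 2352 / 2
= 1176


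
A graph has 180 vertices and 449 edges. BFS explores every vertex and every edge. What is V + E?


A full BFS traversal dequeues each vertex once and examines each edge once.
Vertex visits: 180
Edge visits: 449
V + E = 180 + 449 = 629


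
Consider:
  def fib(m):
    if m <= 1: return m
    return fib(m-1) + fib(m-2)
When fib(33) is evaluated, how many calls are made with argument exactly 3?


Let N(m) = number of times fib(m) is called while evaluating fib(33).
N(33) = 1 (the initial call).
N(32) = 1 (only fib(33) calls it).
For 1 <= m <= 31: fib(m) is called by fib(m+1) and fib(m+2), so
  N(m) = N(m+1) + N(m+2).
fib(0) is called only by fib(2), so N(0) = N(2).
Walk down from m=33:
  N(33)=1, N(32)=1, N(31)=2, N(30)=3, N(29)=5, N(28)=8, N(27)=13, N(26)=21, N(25)=34, N(24)=55, N(23)=89, N(22)=144, N(21)=233, N(20)=377, N(19)=610, N(18)=987, N(17)=1597, N(16)=2584, N(15)=4181, N(14)=6765, N(13)=10946, N(12)=17711, N(11)=28657, N(10)=46368, N(9)=75025, N(8)=121393, N(7)=196418, N(6)=317811, N(5)=514229, N(4)=832040, N(3)=1346269
N(3) = 1346269


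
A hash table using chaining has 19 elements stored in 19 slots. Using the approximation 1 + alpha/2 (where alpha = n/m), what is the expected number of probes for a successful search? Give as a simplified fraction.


Load factor alpha = n/m = 19/19
Expected probes = 1 + alpha/2 = 1 + 19/(2*19)
= 1 + 19/38
= 38/38 + 19/38
= 57/38
Simplify: 3/2


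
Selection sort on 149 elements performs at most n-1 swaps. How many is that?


Each of the 148 passes places one element in its final position.
Pass 1: swap minimum into position 0
Pass 2: swap minimum of remaining into position 1
...
Pass 148: last two elements, one swap
Maximum swaps = 149 - 1 = 148


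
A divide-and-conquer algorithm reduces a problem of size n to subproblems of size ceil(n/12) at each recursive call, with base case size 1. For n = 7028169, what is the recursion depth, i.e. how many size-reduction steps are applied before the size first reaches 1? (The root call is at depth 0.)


Each step divides the size by 12 (rounding up); after k steps the size is ceil(n/12^k), which equals 1 exactly when 12^k >= n.
So the depth is the smallest k with 12^k >= 7028169, i.e. ceil(log_12(7028169)).
12^6 = 2985984 < 7028169 <= 35831808 = 12^7
Recursion depth = 7


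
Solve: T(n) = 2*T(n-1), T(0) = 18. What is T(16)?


Unrolling:
T(16) = 2*T(15) = 2^2*T(14) = ... = 2^16*T(0)
= 2^16 * 18
= 65536 * 18 = 1179648


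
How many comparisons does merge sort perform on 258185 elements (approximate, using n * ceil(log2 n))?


Recursion depth: ceil(log2(258185)) = 18
Each recursion level merges n = 258185 elements
Total = 258185 * 18 = 4647330


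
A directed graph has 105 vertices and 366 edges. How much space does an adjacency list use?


Adjacency list: one list head per vertex + one entry per edge
Vertex heads: 105
Edge entries: 366
Total = 105 + 366 = 471


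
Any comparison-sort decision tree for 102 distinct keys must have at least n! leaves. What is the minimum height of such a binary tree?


A binary decision tree of height h has at most 2^h leaves and needs at least n! of them, so h >= ceil(log2(n!)).
102! is far too large to multiply out, so use Stirling's series:
  ln(n!) ~ n ln n - n + (1/2) ln(2 pi n) + 1/(12n)  (error below 1/(360 n^3), negligible here)
  ln(102) = 4.6249728
  n ln n = 102 * 4.6249728 = 471.7472
  (1/2) ln(2 pi * 102) = (1/2) ln(640.8849) = 3.2314
  1/(12*102) = 0.0008
  ln(102!) ~ 471.7472 - 102 + 3.2314 + 0.0008 = 372.9794
Convert to base 2: log2(102!) = 372.9794 / ln 2 = 372.9794 / 0.69314718 = 538.0955
ceil(538.0955) = 539


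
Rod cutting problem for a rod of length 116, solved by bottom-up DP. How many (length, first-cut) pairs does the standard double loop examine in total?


For each subproblem length i = 1..116, the inner loop considers i possible first cuts.
Total = 1 + 2 + ... + 116
= 116*(116+1)/2
= 116*117/2 = 6786


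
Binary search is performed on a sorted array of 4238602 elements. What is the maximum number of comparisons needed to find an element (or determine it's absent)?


Binary search halves the search space each comparison:
  Step 1: search space = 4238602 -> 2119301
  Step 2: search space = 2119301 -> 1059650
  Step 3: search space = 1059650 -> 529825
  Step 4: search space = 529825 -> 264912
  Step 5: search space = 264912 -> 132456
  Step 6: search space = 132456 -> 66228
  Step 7: search space = 66228 -> 33114
  Step 8: search space = 33114 -> 16557
  Step 9: search space = 16557 -> 8278
  Step 10: search space = 8278 -> 4139
  Step 11: search space = 4139 -> 2069
  Step 12: search space = 2069 -> 1034
  Step 13: search space = 1034 -> 517
  Step 14: search space = 517 -> 258
  Step 15: search space = 258 -> 129
  Step 16: search space = 129 -> 64
  Step 17: search space = 64 -> 32
  Step 18: search space = 32 -> 16
  Step 19: search space = 16 -> 8
  Step 20: search space = 8 -> 4
  Step 21: search space = 4 -> 2
  Step 22: search space = 2 -> 1
  Step 23: search space = 1 (final check)
Maximum comparisons = floor(log2(4238602)) + 1 = 22 + 1 = 23


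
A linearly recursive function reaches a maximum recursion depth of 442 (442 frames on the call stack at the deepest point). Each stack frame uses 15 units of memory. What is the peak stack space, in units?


Maximum recursion depth = 442 frames
Memory per frame = 15 units
Total stack space = depth * frame_size
= 442 * 15 = 6630


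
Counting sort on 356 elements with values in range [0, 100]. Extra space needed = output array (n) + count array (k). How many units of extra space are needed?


Output array size: 356 (to store sorted result)
Count array size: 101 (one slot per possible value, range 0 to 100)
Total extra space = 356 + 101 = 457


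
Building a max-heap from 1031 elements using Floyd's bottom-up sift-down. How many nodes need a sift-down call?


In a heap of 1031 elements (0-indexed array):
  Last element index: 1030
  Parent of last element: floor((1030 - 1) / 2) = 514
  Internal nodes: indices 0 to 514
  Count = floor(1031/2) = 515


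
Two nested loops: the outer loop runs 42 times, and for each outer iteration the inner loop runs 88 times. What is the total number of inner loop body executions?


Outer loop: 42 iterations
Inner loop: 88 iterations per outer iteration
Total = 42 * 88 = 3696


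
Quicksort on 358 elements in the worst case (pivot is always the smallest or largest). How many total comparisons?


In the worst case, each partition step picks the worst pivot:
  Partition 1: 357 comparisons (n-1 elements to compare)
  Partition 2: 356 comparisons
  Partition 3: 355 comparisons
  Partition 4: 354 comparisons
  Partition 5: 353 comparisons
  ...
  Last partition: 0 comparisons
Total = (n-1) + (n-2) + ... + 1 + 0 = n*(n-1)/2
= 358*357/2 = 63903


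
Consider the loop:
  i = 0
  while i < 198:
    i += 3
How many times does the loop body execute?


Starting at i = 0, each iteration adds 3.
Iterations until i >= 198:
  Iteration 1: i = 0 -> i = 3
  Iteration 2: i = 3 -> i = 6
  Iteration 3: i = 6 -> i = 9
  Iteration 4: i = 9 -> i = 12
  Iteration 5: i = 12 -> i = 15
  Iteration 6: i = 15 -> i = 18
  Iteration 7: i = 18 -> i = 21
  Iteration 8: i = 21 -> i = 24
  ... continuing ...
Total iterations = ceil(198/3) = 66


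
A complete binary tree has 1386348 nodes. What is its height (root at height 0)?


In a complete binary tree, level k holds nodes 2^k .. 2^(k+1)-1 (1-indexed).
Height = floor(log2(n)) = floor(log2(1386348)) = 20
Check: 2^20 = 1048576 <= 1386348 < 2097152 = 2^21


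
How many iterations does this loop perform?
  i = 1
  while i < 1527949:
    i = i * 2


The loop variable doubles each iteration:
i = 1 -> 2 -> 4 -> 8 -> 16 -> 32 -> 64 -> 128 -> 256 -> 512 -> 1024 -> 2048 -> 4096 -> 8192 -> 16384 -> 32768 -> 65536 -> 131072 -> 262144 -> 524288 -> 1048576 -> 2097152 (stop, 2097152 >= 1527949)
Number of doublings = ceil(log2(1527949)) = 21


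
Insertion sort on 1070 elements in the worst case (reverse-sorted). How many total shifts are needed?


In the worst case (reverse-sorted), each element shifts past all previous:
  Element 1: 1 shifts
  Element 2: 2 shifts
  Element 3: 3 shifts
  Element 4: 4 shifts
  Element 5: 5 shifts
  ...
  Element 1069: 1069 shifts
Total = 1 + 2 + ... + 1069
= 1070*(1070-1)/2 = 571915


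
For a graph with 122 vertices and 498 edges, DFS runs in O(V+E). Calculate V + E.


A full DFS traversal visits each vertex once and examines each edge once.
V = 122
E = 498
Sum = 122 + 498 = 620


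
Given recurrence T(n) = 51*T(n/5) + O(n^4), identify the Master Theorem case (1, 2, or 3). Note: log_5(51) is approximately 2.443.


Master Theorem parameters: a=51, b=5, c=4
log_b(a) = 2.443
Compare b^c with a: 5^4 = 625 > 51, so c > log_b(a).
Comparing c=4 vs log_b(a)=2.443:
4 > 2.443 => Case 3
Result: T(n) = O(n^4)
Master Theorem case = 3


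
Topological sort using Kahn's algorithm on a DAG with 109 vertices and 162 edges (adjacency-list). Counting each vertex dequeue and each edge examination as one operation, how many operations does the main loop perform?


Kahn's algorithm:
  1. Compute in-degrees: O(V + E)
  2. Process queue: each vertex dequeued once (O(V))
     each edge examined once (O(E))
Total = V + E = 109 + 162 = 271


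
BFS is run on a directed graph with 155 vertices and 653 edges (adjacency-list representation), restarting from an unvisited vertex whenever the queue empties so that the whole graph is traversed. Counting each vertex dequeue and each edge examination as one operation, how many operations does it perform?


A full BFS traversal dequeues each vertex exactly once and examines each directed edge exactly once.
V = 155 (vertex processing cost)
E = 653 (edge examination cost)
Total operations proportional to V + E = 155 + 653 = 808


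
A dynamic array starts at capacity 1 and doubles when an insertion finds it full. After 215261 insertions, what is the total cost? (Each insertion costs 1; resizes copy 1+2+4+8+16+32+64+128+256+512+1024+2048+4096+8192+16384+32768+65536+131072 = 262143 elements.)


Insertion cost: 215261 (one per element)
Resizes occur just before inserting elements 2, 3, 5, 9, ...
Elements copied at each resize: 1 + 2 + 4 + 8 + 16 + 32 + 64 + 128 + 256 + 512 + 1024 + 2048 + 4096 + 8192 + 16384 + 32768 + 65536 + 131072
Sum of copies = 262143 (geometric series: 2^k - 1)
Total = 215261 + 262143 = 477404


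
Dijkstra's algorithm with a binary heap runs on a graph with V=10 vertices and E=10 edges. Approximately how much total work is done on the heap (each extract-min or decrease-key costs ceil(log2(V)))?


Dijkstra with a binary heap: each vertex is extracted once, each edge may relax once.
Each heap operation costs O(log V).
V + E = 10 + 10 = 20
ceil(log2(10)) = 4 (since 2^3 = 8 < 10 <= 16 = 2^4)
Total heap work = (V+E) * ceil(log2(V)) = 20 * 4 = 80


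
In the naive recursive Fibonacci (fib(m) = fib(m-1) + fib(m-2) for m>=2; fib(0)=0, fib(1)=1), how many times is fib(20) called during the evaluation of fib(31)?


Let N(m) = number of times fib(m) is called while evaluating fib(31).
N(31) = 1 (the initial call).
N(30) = 1 (only fib(31) calls it).
For 1 <= m <= 29: fib(m) is called by fib(m+1) and fib(m+2), so
  N(m) = N(m+1) + N(m+2).
fib(0) is called only by fib(2), so N(0) = N(2).
Walk down from m=31:
  N(31)=1, N(30)=1, N(29)=2, N(28)=3, N(27)=5, N(26)=8, N(25)=13, N(24)=21, N(23)=34, N(22)=55, N(21)=89, N(20)=144
N(20) = 144


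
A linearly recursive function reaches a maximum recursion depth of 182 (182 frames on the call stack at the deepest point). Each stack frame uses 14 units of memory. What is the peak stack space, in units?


Maximum recursion depth = 182 frames
Memory per frame = 14 units
Total stack space = depth * frame_size
= 182 * 14 = 2548


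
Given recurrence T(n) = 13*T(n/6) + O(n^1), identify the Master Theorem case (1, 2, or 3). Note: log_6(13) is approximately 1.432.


Master Theorem parameters: a=13, b=6, c=1
log_b(a) = 1.432
Compare b^c with a: 6^1 = 6 < 13, so c < log_b(a).
Comparing c=1 vs log_b(a)=1.432:
1 < 1.432 => Case 1
Result: T(n) = O(n^(log_6 13)) ~ O(n^1.432)
Master Theorem case = 1


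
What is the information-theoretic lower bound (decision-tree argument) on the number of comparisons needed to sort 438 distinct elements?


A binary decision tree of height h has at most 2^h leaves and needs at least n! of them, so h >= ceil(log2(n!)).
438! is far too large to multiply out, so use Stirling's series:
  ln(n!) ~ n ln n - n + (1/2) ln(2 pi n) + 1/(12n)  (error below 1/(360 n^3), negligible here)
  ln(438) = 6.0822189
  n ln n = 438 * 6.0822189 = 2664.0119
  (1/2) ln(2 pi * 438) = (1/2) ln(2752.0352) = 3.9600
  1/(12*438) = 0.0002
  ln(438!) ~ 2664.0119 - 438 + 3.9600 + 0.0002 = 2229.9721
Convert to base 2: log2(438!) = 2229.9721 / ln 2 = 2229.9721 / 0.69314718 = 3217.1697
ceil(3217.1697) = 3218


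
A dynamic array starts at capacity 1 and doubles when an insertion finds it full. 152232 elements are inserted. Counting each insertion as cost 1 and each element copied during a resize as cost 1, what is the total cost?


n = 152232
Insertion costs: 152232
Resizes copy 1, 2, 4, ... up to the largest power of 2 that is <= n-1 = 152231, i.e. 131072.
Copy costs = 1 + 2 + 4 + 8 + 16 + 32 + 64 + 128 + 256 + 512 + 1024 + 2048 + 4096 + 8192 + 16384 + 32768 + 65536 + 131072 = 262143
Total = 152232 + 262143 = 414375


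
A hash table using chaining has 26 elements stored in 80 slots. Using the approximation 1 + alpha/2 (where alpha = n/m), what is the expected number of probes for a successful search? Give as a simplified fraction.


Load factor alpha = n/m = 26/80
Expected probes = 1 + alpha/2 = 1 + 26/(2*80)
= 1 + 26/160
= 160/160 + 26/160
= 186/160
Simplify: 93/80


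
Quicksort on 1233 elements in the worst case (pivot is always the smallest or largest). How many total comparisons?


In the worst case, each partition step picks the worst pivot:
  Partition 1: 1232 comparisons (n-1 elements to compare)
  Partition 2: 1231 comparisons
  Partition 3: 1230 comparisons
  Partition 4: 1229 comparisons
  Partition 5: 1228 comparisons
  ...
  Last partition: 0 comparisons
Total = (n-1) + (n-2) + ... + 1 + 0 = n*(n-1)/2
= 1233*1232/2 = 759528


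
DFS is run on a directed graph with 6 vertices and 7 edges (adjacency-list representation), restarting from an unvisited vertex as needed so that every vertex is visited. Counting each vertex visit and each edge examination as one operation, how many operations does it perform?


A full DFS traversal processes each vertex exactly once (push/pop on stack).
Each directed edge is examined once.
V = 6, E = 7
V + E = 13


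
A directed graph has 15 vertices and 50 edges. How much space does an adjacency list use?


Adjacency list: one list head per vertex + one entry per edge
Vertex heads: 15
Edge entries: 50
Total = 15 + 50 = 65


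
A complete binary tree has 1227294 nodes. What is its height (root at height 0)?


In a complete binary tree, level k holds nodes 2^k .. 2^(k+1)-1 (1-indexed).
Height = floor(log2(n)) = floor(log2(1227294)) = 20
Check: 2^20 = 1048576 <= 1227294 < 2097152 = 2^21


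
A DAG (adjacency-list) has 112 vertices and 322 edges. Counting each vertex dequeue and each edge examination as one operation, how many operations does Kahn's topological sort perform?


V = 112 (vertex processing)
E = 322 (edge processing)
V + E = 112 + 322 = 434


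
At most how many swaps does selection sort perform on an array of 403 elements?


Each of the 402 passes places one element in its final position.
Pass 1: swap minimum into position 0
Pass 2: swap minimum of remaining into position 1
...
Pass 402: last two elements, one swap
Maximum swaps = 403 - 1 = 402


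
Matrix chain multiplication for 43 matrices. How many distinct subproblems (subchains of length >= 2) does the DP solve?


Subproblems are indexed by (i, j) where i < j.
Number of such pairs = n*(n-1)/2
= 43 * 42 / 2
= 903


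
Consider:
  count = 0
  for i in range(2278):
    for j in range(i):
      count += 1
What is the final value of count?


For each i, the inner loop runs i times:
  i=0: inner runs 0 times
  i=1: inner runs 1 time
  i=2: inner runs 2 times
  i=3: inner runs 3 times
  i=4: inner runs 4 times
  i=5: inner runs 5 times
  i=6: inner runs 6 times
  i=7: inner runs 7 times
  ...
Total = 0 + 1 + 2 + ... + 2277 = 2278*(2278-1)/2 = 2593503


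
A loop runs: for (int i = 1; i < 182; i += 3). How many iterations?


Loop starts at i = 1, increments by 3, stops when i >= 182.
Number of iterations = ceil((182 - 1) / 3)
= ceil(181 / 3)
= 61


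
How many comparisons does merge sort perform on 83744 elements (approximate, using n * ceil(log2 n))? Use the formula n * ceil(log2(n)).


Recursion depth: ceil(log2(83744)) = 17
Each recursion level merges n = 83744 elements
Total = 83744 * 17 = 1423648


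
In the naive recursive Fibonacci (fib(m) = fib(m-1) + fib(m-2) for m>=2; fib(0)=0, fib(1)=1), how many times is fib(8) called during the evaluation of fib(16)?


Let N(m) = number of times fib(m) is called while evaluating fib(16).
N(16) = 1 (the initial call).
N(15) = 1 (only fib(16) calls it).
For 1 <= m <= 14: fib(m) is called by fib(m+1) and fib(m+2), so
  N(m) = N(m+1) + N(m+2).
fib(0) is called only by fib(2), so N(0) = N(2).
Walk down from m=16:
  N(16)=1, N(15)=1, N(14)=2, N(13)=3, N(12)=5, N(11)=8, N(10)=13, N(9)=21, N(8)=34
N(8) = 34


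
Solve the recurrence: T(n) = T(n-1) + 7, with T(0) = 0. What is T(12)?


Unrolling the recurrence:
T(12) = T(11) + 7
       = T(10) + 7 + 7
       = T(9) + 7*3
       ...
       = T(0) + 7*12
       = 0 + 84 = 84


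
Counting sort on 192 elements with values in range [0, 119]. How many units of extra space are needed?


Output array size: 192 (to store sorted result)
Count array size: 120 (one slot per possible value, range 0 to 119)
Total extra space = 192 + 120 = 312


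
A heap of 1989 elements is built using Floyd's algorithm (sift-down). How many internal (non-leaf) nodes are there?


Leaf nodes occupy roughly half the array.
Sift-down is called for each internal node, starting from the last one.
Internal nodes = floor(n/2) = floor(1989/2) = 994


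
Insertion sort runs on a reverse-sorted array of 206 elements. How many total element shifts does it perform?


Sum of shifts = 1 + 2 + 3 + ... + 205
= 206 * 205 / 2
= 42230 / 2
= 21115


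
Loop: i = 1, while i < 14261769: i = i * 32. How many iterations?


i multiplies by 32 each step:
i = 1 -> 32 -> 1024 -> 32768 -> 1048576 -> 33554432 (stop)
Iterations = ceil(log_32(14261769)) = 5


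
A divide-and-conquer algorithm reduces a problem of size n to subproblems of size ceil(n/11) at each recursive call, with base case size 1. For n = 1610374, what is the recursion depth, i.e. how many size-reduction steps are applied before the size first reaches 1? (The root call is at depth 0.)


Each step divides the size by 11 (rounding up); after k steps the size is ceil(n/11^k), which equals 1 exactly when 11^k >= n.
So the depth is the smallest k with 11^k >= 1610374, i.e. ceil(log_11(1610374)).
11^5 = 161051 < 1610374 <= 1771561 = 11^6
Recursion depth = 6


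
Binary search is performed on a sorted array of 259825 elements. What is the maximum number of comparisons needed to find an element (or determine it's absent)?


Binary search halves the search space each comparison:
  Step 1: search space = 259825 -> 129912
  Step 2: search space = 129912 -> 64956
  Step 3: search space = 64956 -> 32478
  Step 4: search space = 32478 -> 16239
  Step 5: search space = 16239 -> 8119
  Step 6: search space = 8119 -> 4059
  Step 7: search space = 4059 -> 2029
  Step 8: search space = 2029 -> 1014
  Step 9: search space = 1014 -> 507
  Step 10: search space = 507 -> 253
  Step 11: search space = 253 -> 126
  Step 12: search space = 126 -> 63
  Step 13: search space = 63 -> 31
  Step 14: search space = 31 -> 15
  Step 15: search space = 15 -> 7
  Step 16: search space = 7 -> 3
  Step 17: search space = 3 -> 1
  Step 18: search space = 1 (final check)
Maximum comparisons = floor(log2(259825)) + 1 = 17 + 1 = 18


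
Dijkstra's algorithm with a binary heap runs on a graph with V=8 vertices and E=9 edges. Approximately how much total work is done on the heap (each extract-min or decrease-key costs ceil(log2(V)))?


Dijkstra with a binary heap: each vertex is extracted once, each edge may relax once.
Each heap operation costs O(log V).
V + E = 8 + 9 = 17
ceil(log2(8)) = 3 (since 2^2 = 4 < 8 <= 8 = 2^3)
Total heap work = (V+E) * ceil(log2(V)) = 17 * 3 = 51


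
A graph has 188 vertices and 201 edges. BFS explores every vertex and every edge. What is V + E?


A full BFS traversal dequeues each vertex once and examines each edge once.
Vertex visits: 188
Edge visits: 201
V + E = 188 + 201 = 389


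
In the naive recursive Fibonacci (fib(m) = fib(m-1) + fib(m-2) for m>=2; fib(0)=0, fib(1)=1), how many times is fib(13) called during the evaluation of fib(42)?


Let N(m) = number of times fib(m) is called while evaluating fib(42).
N(42) = 1 (the initial call).
N(41) = 1 (only fib(42) calls it).
For 1 <= m <= 40: fib(m) is called by fib(m+1) and fib(m+2), so
  N(m) = N(m+1) + N(m+2).
fib(0) is called only by fib(2), so N(0) = N(2).
Walk down from m=42:
  N(42)=1, N(41)=1, N(40)=2, N(39)=3, N(38)=5, N(37)=8, N(36)=13, N(35)=21, N(34)=34, N(33)=55, N(32)=89, N(31)=144, N(30)=233, N(29)=377, N(28)=610, N(27)=987, N(26)=1597, N(25)=2584, N(24)=4181, N(23)=6765, N(22)=10946, N(21)=17711, N(20)=28657, N(19)=46368, N(18)=75025, N(17)=121393, N(16)=196418, N(15)=317811, N(14)=514229, N(13)=832040
N(13) = 832040


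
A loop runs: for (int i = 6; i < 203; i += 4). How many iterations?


Loop starts at i = 6, increments by 4, stops when i >= 203.
Number of iterations = ceil((203 - 6) / 4)
= ceil(197 / 4)
= 50


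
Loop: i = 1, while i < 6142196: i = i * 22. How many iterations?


i multiplies by 22 each step:
i = 1 -> 22 -> 484 -> 10648 -> 234256 -> 5153632 -> 113379904 (stop)
Iterations = ceil(log_22(6142196)) = 6


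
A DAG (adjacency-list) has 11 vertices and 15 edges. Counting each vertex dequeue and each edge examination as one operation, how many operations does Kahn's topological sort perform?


V = 11 (vertex processing)
E = 15 (edge processing)
V + E = 11 + 15 = 26


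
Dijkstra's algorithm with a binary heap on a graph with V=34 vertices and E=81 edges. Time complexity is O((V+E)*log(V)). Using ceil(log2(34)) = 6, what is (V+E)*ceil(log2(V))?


Dijkstra with a binary heap: each vertex is extracted once, each edge may relax once.
Each heap operation costs O(log V).
V + E = 34 + 81 = 115
ceil(log2(34)) = 6 (since 2^5 = 32 < 34 <= 64 = 2^6)
Total heap work = (V+E) * ceil(log2(V)) = 115 * 6 = 690


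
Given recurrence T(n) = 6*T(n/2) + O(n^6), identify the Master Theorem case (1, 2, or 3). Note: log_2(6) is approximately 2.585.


Master Theorem parameters: a=6, b=2, c=6
log_b(a) = 2.585
Compare b^c with a: 2^6 = 64 > 6, so c > log_b(a).
Comparing c=6 vs log_b(a)=2.585:
6 > 2.585 => Case 3
Result: T(n) = O(n^6)
Master Theorem case = 3


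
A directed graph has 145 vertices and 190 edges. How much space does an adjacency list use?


Adjacency list: one list head per vertex + one entry per edge
Vertex heads: 145
Edge entries: 190
Total = 145 + 190 = 335
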